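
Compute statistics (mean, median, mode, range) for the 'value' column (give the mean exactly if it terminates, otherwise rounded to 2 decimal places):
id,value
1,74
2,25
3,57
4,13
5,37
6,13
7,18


Data: [74, 25, 57, 13, 37, 13, 18]
Count: 7
Sum: 237
Mean: 237/7 ≈ 33.86 (rounded to 2 decimal places)
Sorted: [13, 13, 18, 25, 37, 57, 74]
Median: 25.0
Mode: 13 (2 times)
Range: 74 - 13 = 61
Min: 13, Max: 74

mean≈33.86, median=25.0, mode=13, range=61


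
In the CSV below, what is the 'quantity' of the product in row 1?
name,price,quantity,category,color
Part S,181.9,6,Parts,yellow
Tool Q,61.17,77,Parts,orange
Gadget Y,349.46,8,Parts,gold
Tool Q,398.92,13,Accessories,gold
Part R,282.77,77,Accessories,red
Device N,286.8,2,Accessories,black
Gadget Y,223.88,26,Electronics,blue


Query: Row 1 ('Part S'), column 'quantity'
Value: 6

6


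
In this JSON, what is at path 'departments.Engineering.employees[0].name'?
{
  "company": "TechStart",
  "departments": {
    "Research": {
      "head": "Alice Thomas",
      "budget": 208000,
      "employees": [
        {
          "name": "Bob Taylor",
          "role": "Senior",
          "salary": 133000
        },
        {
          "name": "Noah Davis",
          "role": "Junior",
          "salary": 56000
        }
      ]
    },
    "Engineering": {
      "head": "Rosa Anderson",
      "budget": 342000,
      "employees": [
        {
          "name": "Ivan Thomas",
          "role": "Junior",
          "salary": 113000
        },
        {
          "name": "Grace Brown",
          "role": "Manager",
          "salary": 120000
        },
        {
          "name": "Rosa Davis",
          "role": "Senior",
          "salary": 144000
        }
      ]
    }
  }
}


Path: departments.Engineering.employees[0].name

Navigate:
  -> departments
  -> Engineering
  -> employees[0].name = 'Ivan Thomas'

Ivan Thomas


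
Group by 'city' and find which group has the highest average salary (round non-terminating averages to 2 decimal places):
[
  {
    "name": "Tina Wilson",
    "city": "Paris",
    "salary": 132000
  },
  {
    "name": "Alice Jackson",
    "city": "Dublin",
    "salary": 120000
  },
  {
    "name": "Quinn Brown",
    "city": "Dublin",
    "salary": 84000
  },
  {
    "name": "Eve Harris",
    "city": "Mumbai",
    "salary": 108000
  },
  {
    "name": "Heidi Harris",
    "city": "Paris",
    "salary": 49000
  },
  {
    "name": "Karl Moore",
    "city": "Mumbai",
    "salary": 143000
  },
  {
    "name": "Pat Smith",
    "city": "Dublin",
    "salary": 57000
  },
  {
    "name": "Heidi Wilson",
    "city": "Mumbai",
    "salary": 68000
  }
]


Group by: city

Groups:
  Dublin: 3 people, avg salary = 261000/3 = $87000
  Mumbai: 3 people, avg salary = 319000/3 ≈ $106333.33
  Paris: 2 people, avg salary = 181000/2 = $90500

Highest average salary: Mumbai (≈$106333.33)

Mumbai (≈$106333.33)


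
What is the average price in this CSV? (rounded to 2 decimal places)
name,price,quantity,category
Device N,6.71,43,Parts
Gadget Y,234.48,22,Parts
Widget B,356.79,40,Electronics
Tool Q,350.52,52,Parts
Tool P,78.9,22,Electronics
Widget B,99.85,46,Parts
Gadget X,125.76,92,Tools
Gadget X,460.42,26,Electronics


Computing average price:
Values: [6.71, 234.48, 356.79, 350.52, 78.9, 99.85, 125.76, 460.42]
Sum = 1713.43
Count = 8
Average = 1713.43/8 = 214.17875 exactly -> 214.18 (rounded half-up to 2 decimal places)

214.18


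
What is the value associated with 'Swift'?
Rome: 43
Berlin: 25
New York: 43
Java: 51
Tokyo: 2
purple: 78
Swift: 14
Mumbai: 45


Looking up key 'Swift'
Value: 14

14


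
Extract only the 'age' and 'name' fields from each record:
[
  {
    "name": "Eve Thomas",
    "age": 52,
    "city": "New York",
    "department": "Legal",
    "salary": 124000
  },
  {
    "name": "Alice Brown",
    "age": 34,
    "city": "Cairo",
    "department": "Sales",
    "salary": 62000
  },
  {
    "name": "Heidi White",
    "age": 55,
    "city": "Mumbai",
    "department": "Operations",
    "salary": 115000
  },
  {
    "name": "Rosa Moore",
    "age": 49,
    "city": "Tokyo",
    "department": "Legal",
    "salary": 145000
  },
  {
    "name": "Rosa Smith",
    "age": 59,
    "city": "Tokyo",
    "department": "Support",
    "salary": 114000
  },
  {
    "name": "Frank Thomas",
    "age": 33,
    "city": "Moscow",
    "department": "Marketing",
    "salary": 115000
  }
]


Original: 6 records with fields: name, age, city, department, salary
Keep: ['age', 'name']
Drop: ['city', 'department', 'salary']
Result: 6 records, 2 fields each

[
  {
    "age": 52,
    "name": "Eve Thomas"
  },
  {
    "age": 34,
    "name": "Alice Brown"
  },
  {
    "age": 55,
    "name": "Heidi White"
  },
  {
    "age": 49,
    "name": "Rosa Moore"
  },
  {
    "age": 59,
    "name": "Rosa Smith"
  },
  {
    "age": 33,
    "name": "Frank Thomas"
  }
]


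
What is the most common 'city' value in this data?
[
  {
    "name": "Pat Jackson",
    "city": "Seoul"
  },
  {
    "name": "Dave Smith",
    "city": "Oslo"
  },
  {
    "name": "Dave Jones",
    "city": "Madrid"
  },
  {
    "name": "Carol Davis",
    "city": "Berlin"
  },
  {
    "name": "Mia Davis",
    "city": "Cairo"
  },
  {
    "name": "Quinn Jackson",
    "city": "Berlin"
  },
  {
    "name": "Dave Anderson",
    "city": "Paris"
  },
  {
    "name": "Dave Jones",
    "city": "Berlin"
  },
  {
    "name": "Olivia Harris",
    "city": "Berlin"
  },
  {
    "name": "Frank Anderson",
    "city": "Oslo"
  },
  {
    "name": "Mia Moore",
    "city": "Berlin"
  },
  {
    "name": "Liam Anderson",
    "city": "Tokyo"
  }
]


Counting 'city' values across 12 records:

  Berlin: 5 #####
  Oslo: 2 ##
  Seoul: 1 #
  Madrid: 1 #
  Cairo: 1 #
  Paris: 1 #
  Tokyo: 1 #

Most common: Berlin (5 times)

Berlin (5 times)


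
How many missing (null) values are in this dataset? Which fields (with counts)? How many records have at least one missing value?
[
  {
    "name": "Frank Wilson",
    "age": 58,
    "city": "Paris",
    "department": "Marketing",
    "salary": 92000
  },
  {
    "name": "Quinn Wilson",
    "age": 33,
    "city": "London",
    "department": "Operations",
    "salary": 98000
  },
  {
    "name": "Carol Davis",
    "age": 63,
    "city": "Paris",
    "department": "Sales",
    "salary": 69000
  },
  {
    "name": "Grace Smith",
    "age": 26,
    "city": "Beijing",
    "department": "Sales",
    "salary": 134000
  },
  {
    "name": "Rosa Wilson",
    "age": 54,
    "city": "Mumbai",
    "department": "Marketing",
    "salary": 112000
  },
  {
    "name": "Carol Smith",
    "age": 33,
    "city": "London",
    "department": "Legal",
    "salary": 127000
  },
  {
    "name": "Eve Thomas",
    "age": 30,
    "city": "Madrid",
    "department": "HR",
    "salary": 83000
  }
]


Checking for missing (null) values in 7 records:

  Frank Wilson: complete
  Quinn Wilson: complete
  Carol Davis: complete
  Grace Smith: complete
  Rosa Wilson: complete
  Carol Smith: complete
  Eve Thomas: complete

Per field:
  name: 0 missing
  age: 0 missing
  city: 0 missing
  department: 0 missing
  salary: 0 missing

Total missing values: 0
Records with any missing: 0

0 missing values (none); 0 incomplete records


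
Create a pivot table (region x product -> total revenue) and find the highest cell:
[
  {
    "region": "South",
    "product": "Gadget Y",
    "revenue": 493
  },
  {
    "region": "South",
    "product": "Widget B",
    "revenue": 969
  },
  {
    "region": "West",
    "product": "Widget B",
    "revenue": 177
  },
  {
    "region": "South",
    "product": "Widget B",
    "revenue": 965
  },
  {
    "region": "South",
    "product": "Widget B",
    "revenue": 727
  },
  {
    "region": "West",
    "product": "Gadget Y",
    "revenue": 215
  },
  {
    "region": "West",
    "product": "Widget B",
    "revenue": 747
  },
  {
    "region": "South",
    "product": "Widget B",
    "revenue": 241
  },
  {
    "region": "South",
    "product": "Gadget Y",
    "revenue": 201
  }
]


Pivot: region (rows) x product (columns) -> total revenue

     Gadget Y      Widget B    
South          694          2902  
West           215           924  

Highest: South / Widget B = $2902

South / Widget B = $2902


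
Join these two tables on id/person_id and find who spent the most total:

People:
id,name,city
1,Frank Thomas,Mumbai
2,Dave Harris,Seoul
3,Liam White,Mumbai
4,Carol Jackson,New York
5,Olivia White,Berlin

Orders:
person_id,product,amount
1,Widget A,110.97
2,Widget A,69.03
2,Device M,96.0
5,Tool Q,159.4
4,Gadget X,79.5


Join on: people.id = orders.person_id

Joined rows:
  Frank Thomas (Mumbai) bought Widget A for $110.97
  Dave Harris (Seoul) bought Widget A for $69.03
  Dave Harris (Seoul) bought Device M for $96.0
  Olivia White (Berlin) bought Tool Q for $159.4
  Carol Jackson (New York) bought Gadget X for $79.5

Total per person:
  Dave Harris: $165.03
  Olivia White: $159.40
  Frank Thomas: $110.97
  Carol Jackson: $79.50

Top spender: Dave Harris ($165.03)

Dave Harris ($165.03)


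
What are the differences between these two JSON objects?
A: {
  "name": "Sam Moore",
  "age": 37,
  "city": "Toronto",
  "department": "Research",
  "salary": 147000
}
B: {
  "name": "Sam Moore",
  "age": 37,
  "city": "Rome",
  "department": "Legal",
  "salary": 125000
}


Comparing each field (in key order):
  name: same
  age: same
  city: DIFFERENT
  department: DIFFERENT
  salary: DIFFERENT
Differences:
  city: Toronto -> Rome
  department: Research -> Legal
  salary: 147000 -> 125000

3 field(s) changed

3 changes: city, department, salary


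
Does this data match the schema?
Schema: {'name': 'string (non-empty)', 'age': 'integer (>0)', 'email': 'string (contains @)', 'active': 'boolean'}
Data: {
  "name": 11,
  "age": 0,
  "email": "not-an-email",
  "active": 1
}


Validating each field against schema:
  name: FAIL (11 is not a string)
  age: FAIL (0 is not > 0)
  email: FAIL ("not-an-email" does not contain @)
  active: FAIL (1 is not a boolean)

Result: INVALID (4 errors: name, age, email, active)

INVALID (4 errors: name, age, email, active)


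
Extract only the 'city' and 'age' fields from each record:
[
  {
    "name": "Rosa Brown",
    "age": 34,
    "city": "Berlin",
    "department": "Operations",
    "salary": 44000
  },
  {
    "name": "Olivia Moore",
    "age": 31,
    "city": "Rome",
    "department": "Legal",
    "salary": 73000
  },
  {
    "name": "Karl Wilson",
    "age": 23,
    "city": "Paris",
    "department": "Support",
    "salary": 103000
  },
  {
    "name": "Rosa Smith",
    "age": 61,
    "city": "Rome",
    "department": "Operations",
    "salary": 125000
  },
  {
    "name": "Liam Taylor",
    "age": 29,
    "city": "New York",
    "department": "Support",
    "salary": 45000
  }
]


Original: 5 records with fields: name, age, city, department, salary
Keep: ['city', 'age']
Drop: ['name', 'department', 'salary']
Result: 5 records, 2 fields each

[
  {
    "city": "Berlin",
    "age": 34
  },
  {
    "city": "Rome",
    "age": 31
  },
  {
    "city": "Paris",
    "age": 23
  },
  {
    "city": "Rome",
    "age": 61
  },
  {
    "city": "New York",
    "age": 29
  }
]


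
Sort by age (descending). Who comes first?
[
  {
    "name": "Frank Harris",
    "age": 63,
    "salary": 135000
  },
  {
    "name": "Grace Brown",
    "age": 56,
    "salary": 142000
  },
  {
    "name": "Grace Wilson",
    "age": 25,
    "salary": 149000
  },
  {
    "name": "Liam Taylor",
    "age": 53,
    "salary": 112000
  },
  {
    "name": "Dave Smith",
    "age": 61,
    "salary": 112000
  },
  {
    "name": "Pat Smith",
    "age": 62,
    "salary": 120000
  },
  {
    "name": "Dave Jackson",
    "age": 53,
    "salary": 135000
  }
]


Sort by: age (descending)

Sorted order:
  1. Frank Harris (age = 63)
  2. Pat Smith (age = 62)
  3. Dave Smith (age = 61)
  4. Grace Brown (age = 56)
  5. Liam Taylor (age = 53)
  6. Dave Jackson (age = 53)
  7. Grace Wilson (age = 25)

First: Frank Harris

Frank Harris


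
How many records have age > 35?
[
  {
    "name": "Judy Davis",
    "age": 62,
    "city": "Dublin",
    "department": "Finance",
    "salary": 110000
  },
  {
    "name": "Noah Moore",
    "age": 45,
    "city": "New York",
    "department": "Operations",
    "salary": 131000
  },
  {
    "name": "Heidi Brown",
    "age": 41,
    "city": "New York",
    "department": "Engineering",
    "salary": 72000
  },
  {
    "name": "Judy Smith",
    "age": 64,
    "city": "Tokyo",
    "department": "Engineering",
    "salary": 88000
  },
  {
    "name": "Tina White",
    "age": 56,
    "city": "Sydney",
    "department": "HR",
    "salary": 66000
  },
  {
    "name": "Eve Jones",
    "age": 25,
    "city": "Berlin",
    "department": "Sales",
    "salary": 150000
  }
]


Data: 6 records
Condition: age > 35

Checking each record:
  Judy Davis: 62 MATCH
  Noah Moore: 45 MATCH
  Heidi Brown: 41 MATCH
  Judy Smith: 64 MATCH
  Tina White: 56 MATCH
  Eve Jones: 25

Count: 5

5


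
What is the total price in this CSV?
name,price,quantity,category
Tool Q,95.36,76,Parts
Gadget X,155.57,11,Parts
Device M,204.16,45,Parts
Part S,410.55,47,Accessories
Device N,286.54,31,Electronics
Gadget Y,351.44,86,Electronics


Computing total price:
Values: [95.36, 155.57, 204.16, 410.55, 286.54, 351.44]
Sum = 1503.62

1503.62


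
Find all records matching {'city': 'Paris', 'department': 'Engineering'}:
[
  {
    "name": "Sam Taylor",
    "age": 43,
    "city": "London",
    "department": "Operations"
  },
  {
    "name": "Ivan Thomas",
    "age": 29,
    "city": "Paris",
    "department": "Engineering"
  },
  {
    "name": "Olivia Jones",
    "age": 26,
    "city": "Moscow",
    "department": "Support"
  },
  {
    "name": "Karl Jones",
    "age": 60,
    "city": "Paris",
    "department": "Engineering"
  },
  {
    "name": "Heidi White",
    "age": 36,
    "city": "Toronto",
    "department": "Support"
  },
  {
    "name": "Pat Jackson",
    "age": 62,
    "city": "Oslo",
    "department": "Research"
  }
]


Search criteria: {'city': 'Paris', 'department': 'Engineering'}

Checking 6 records:
  Sam Taylor: {city: London, department: Operations}
  Ivan Thomas: {city: Paris, department: Engineering} <-- MATCH
  Olivia Jones: {city: Moscow, department: Support}
  Karl Jones: {city: Paris, department: Engineering} <-- MATCH
  Heidi White: {city: Toronto, department: Support}
  Pat Jackson: {city: Oslo, department: Research}

Matches: ["Ivan Thomas", "Karl Jones"]

["Ivan Thomas", "Karl Jones"]


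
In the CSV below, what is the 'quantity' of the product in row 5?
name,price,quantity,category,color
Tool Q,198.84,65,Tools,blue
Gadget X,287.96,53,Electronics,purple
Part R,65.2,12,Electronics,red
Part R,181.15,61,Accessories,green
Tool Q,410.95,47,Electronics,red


Query: Row 5 ('Tool Q'), column 'quantity'
Value: 47

47


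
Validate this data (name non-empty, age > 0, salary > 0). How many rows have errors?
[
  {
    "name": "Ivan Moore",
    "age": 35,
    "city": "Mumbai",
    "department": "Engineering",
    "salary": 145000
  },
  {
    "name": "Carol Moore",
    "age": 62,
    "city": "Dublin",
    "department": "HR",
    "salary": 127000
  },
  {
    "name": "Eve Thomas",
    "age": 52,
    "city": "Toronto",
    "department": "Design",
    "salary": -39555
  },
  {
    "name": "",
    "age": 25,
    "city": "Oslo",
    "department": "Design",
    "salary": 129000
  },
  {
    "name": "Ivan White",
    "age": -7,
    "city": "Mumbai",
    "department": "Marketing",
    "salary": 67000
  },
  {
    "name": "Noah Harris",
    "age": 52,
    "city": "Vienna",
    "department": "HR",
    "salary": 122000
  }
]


Validating 6 records:
Rules: name non-empty, age > 0, salary > 0

  Row 1 (Ivan Moore): OK
  Row 2 (Carol Moore): OK
  Row 3 (Eve Thomas): negative salary: -39555
  Row 4 (???): empty name
  Row 5 (Ivan White): negative age: -7
  Row 6 (Noah Harris): OK

Total errors: 3

3 errors


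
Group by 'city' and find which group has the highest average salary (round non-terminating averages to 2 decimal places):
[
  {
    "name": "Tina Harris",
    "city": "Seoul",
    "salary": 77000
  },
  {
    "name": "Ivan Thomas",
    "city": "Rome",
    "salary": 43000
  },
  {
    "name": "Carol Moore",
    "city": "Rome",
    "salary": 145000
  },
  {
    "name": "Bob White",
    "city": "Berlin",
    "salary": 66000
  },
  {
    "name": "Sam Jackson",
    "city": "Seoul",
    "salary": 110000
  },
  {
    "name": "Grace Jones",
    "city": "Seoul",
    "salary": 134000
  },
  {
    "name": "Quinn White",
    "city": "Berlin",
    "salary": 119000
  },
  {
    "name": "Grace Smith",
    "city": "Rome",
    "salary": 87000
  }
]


Group by: city

Groups:
  Berlin: 2 people, avg salary = 185000/2 = $92500
  Rome: 3 people, avg salary = 275000/3 ≈ $91666.67
  Seoul: 3 people, avg salary = 321000/3 = $107000

Highest average salary: Seoul ($107000)

Seoul ($107000)


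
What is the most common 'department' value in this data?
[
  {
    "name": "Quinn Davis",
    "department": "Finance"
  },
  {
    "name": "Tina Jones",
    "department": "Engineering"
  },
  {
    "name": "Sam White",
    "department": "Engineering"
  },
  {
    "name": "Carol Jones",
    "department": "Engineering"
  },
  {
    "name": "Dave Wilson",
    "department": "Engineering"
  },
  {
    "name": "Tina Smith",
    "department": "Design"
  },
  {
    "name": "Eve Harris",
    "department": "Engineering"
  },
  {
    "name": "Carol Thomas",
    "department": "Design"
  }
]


Counting 'department' values across 8 records:

  Engineering: 5 #####
  Design: 2 ##
  Finance: 1 #

Most common: Engineering (5 times)

Engineering (5 times)


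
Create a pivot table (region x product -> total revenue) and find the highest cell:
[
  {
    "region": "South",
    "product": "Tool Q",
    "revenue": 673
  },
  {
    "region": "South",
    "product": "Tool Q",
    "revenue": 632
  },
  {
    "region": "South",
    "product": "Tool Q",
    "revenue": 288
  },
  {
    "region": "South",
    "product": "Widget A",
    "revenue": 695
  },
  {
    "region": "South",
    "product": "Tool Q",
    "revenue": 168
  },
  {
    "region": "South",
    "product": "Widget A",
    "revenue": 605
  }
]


Pivot: region (rows) x product (columns) -> total revenue

     Tool Q        Widget A    
South         1761          1300  

Highest: South / Tool Q = $1761

South / Tool Q = $1761


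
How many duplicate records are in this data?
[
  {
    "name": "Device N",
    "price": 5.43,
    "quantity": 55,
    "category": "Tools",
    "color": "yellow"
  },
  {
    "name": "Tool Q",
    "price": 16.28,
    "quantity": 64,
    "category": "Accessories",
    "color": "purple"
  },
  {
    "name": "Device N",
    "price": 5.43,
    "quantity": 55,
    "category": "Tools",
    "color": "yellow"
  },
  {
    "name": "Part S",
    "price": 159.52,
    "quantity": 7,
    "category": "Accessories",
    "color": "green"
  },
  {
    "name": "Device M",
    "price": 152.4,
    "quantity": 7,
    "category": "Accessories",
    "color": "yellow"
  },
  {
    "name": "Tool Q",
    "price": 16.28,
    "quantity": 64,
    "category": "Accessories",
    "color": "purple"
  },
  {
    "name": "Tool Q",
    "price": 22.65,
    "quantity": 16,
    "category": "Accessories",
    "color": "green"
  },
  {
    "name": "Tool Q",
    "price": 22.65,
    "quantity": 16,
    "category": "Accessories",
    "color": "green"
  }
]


Checking 8 records for duplicates:

  Row 1: Device N ($5.43, qty 55)
  Row 2: Tool Q ($16.28, qty 64)
  Row 3: Device N ($5.43, qty 55) <-- DUPLICATE
  Row 4: Part S ($159.52, qty 7)
  Row 5: Device M ($152.4, qty 7)
  Row 6: Tool Q ($16.28, qty 64) <-- DUPLICATE
  Row 7: Tool Q ($22.65, qty 16)
  Row 8: Tool Q ($22.65, qty 16) <-- DUPLICATE

Duplicates found: 3
Unique records: 5

3 duplicates, 5 unique


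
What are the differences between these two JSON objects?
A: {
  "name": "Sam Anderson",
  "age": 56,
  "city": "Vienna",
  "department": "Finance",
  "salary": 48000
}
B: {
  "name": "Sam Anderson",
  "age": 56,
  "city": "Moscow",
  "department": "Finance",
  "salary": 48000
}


Comparing each field (in key order):
  name: same
  age: same
  city: DIFFERENT
  department: same
  salary: same
Differences:
  city: Vienna -> Moscow

1 field(s) changed

1 change: city


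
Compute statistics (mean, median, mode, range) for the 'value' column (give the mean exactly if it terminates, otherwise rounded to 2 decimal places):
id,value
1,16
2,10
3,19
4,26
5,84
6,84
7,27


Data: [16, 10, 19, 26, 84, 84, 27]
Count: 7
Sum: 266
Mean: 266/7 = 38
Sorted: [10, 16, 19, 26, 27, 84, 84]
Median: 26.0
Mode: 84 (2 times)
Range: 84 - 10 = 74
Min: 10, Max: 84

mean=38, median=26.0, mode=84, range=74


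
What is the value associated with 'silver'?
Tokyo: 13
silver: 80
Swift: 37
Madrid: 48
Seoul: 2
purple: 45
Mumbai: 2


Looking up key 'silver'
Value: 80

80


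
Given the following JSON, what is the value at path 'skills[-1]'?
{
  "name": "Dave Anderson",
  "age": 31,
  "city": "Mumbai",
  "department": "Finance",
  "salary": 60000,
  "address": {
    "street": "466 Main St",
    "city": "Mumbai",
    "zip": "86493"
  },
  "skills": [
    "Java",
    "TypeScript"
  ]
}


Query: skills[-1]
Path: skills -> last element
Value: TypeScript

TypeScript


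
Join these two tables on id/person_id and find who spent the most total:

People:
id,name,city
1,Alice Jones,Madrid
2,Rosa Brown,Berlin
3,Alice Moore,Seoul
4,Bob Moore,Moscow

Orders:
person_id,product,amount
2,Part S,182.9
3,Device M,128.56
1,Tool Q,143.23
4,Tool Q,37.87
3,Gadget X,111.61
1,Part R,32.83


Join on: people.id = orders.person_id

Joined rows:
  Rosa Brown (Berlin) bought Part S for $182.9
  Alice Moore (Seoul) bought Device M for $128.56
  Alice Jones (Madrid) bought Tool Q for $143.23
  Bob Moore (Moscow) bought Tool Q for $37.87
  Alice Moore (Seoul) bought Gadget X for $111.61
  Alice Jones (Madrid) bought Part R for $32.83

Total per person:
  Alice Moore: $240.17
  Rosa Brown: $182.90
  Alice Jones: $176.06
  Bob Moore: $37.87

Top spender: Alice Moore ($240.17)

Alice Moore ($240.17)


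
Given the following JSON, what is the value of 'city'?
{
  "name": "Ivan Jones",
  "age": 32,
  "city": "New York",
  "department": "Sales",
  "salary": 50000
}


Looking up field 'city'
Value: New York

New York


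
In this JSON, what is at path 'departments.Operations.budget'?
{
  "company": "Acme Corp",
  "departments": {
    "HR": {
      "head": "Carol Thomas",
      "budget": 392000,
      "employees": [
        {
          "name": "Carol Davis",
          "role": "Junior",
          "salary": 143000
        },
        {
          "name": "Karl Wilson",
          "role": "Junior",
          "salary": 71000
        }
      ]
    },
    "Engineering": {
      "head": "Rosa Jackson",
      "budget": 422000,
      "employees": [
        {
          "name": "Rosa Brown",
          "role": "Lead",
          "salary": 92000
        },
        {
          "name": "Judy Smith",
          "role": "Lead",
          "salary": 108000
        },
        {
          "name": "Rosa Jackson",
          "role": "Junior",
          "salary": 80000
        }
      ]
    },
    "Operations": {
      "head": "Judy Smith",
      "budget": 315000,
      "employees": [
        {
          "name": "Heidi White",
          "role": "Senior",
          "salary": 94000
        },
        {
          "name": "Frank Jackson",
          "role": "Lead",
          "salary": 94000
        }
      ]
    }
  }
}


Path: departments.Operations.budget

Navigate:
  -> departments
  -> Operations
  -> budget = 315000

315000


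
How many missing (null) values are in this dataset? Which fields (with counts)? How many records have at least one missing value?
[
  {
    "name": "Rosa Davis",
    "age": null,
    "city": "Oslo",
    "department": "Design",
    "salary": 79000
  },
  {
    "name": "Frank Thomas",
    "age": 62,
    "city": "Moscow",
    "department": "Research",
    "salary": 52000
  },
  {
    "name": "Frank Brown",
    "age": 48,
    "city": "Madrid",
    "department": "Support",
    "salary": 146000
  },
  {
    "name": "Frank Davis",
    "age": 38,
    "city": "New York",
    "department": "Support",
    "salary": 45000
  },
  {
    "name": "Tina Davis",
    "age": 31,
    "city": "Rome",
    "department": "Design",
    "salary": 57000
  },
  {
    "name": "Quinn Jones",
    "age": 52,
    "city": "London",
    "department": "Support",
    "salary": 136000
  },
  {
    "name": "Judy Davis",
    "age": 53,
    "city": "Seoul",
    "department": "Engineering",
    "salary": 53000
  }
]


Checking for missing (null) values in 7 records:

  Rosa Davis: age
  Frank Thomas: complete
  Frank Brown: complete
  Frank Davis: complete
  Tina Davis: complete
  Quinn Jones: complete
  Judy Davis: complete

Per field:
  name: 0 missing
  age: 1 missing
  city: 0 missing
  department: 0 missing
  salary: 0 missing

Total missing values: 1
Records with any missing: 1

1 missing values (age: 1); 1 incomplete records


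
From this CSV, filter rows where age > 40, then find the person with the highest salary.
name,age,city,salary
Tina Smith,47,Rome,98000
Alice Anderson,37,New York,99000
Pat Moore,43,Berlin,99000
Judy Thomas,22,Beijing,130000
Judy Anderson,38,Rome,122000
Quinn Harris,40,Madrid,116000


Filter: age > 40
Sort by: salary (descending)

Filtered records (2):
  Pat Moore, age 43, salary $99000
  Tina Smith, age 47, salary $98000

Highest salary: Pat Moore ($99000)

Pat Moore


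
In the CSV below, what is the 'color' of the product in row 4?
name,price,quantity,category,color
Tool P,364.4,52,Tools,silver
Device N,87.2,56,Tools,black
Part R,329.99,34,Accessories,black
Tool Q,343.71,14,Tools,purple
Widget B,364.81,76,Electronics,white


Query: Row 4 ('Tool Q'), column 'color'
Value: purple

purple


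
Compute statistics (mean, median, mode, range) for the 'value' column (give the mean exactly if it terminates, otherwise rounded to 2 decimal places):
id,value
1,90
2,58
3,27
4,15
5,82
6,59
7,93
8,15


Data: [90, 58, 27, 15, 82, 59, 93, 15]
Count: 8
Sum: 439
Mean: 439/8 = 54.875
Sorted: [15, 15, 27, 58, 59, 82, 90, 93]
Median: 58.5
Mode: 15 (2 times)
Range: 93 - 15 = 78
Min: 15, Max: 93

mean=54.875, median=58.5, mode=15, range=78


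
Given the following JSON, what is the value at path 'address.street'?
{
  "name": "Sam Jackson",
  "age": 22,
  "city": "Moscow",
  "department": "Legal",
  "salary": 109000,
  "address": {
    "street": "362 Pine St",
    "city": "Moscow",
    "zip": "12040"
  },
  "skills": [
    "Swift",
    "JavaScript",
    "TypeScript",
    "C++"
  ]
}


Query: address.street
Path: address -> street
Value: 362 Pine St

362 Pine St


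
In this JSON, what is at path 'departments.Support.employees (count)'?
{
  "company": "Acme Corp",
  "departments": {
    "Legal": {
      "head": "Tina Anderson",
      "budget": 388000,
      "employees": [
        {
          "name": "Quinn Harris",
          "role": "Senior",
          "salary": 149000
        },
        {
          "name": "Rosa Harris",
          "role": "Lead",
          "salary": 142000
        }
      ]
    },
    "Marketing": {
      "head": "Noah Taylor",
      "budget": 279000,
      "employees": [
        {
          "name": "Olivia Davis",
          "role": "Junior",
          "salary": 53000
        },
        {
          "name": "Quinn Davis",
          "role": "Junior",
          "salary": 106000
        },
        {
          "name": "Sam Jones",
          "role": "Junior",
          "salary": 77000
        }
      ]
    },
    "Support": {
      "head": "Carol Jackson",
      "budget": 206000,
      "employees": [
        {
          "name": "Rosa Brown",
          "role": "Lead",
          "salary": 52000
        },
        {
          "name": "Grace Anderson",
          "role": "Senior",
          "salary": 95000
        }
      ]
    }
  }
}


Path: departments.Support.employees (count)

Navigate:
  -> departments
  -> Support
  -> employees (array, length 2)

2


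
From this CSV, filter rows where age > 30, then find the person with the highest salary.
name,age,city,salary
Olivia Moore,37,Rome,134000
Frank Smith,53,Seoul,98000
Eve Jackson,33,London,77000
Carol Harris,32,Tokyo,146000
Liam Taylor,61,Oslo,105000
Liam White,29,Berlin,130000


Filter: age > 30
Sort by: salary (descending)

Filtered records (5):
  Carol Harris, age 32, salary $146000
  Olivia Moore, age 37, salary $134000
  Liam Taylor, age 61, salary $105000
  Frank Smith, age 53, salary $98000
  Eve Jackson, age 33, salary $77000

Highest salary: Carol Harris ($146000)

Carol Harris


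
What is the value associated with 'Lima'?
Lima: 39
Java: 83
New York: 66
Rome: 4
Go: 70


Looking up key 'Lima'
Value: 39

39


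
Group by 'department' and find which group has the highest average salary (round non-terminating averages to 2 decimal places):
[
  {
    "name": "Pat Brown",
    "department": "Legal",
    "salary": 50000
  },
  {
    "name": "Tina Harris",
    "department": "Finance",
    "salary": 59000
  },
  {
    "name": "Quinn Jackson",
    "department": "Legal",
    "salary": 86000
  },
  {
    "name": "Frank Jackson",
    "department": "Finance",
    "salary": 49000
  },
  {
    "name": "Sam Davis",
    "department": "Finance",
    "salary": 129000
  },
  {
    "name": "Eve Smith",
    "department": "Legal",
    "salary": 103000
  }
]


Group by: department

Groups:
  Finance: 3 people, avg salary = 237000/3 = $79000
  Legal: 3 people, avg salary = 239000/3 ≈ $79666.67

Highest average salary: Legal (≈$79666.67)

Legal (≈$79666.67)


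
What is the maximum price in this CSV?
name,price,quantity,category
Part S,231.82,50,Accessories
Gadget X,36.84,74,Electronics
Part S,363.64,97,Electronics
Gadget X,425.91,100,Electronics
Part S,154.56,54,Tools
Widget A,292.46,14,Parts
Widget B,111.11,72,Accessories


Computing maximum price:
Values: [231.82, 36.84, 363.64, 425.91, 154.56, 292.46, 111.11]
Max = 425.91

425.91


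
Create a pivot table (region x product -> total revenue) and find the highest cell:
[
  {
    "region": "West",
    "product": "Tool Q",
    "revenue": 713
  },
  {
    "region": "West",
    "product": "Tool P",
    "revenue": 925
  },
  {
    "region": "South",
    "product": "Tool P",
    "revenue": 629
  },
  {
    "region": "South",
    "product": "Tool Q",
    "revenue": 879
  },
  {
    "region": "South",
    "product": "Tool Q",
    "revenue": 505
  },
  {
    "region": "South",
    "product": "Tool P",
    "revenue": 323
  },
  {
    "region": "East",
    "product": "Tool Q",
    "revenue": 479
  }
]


Pivot: region (rows) x product (columns) -> total revenue

     Tool P        Tool Q      
East             0           479  
South          952          1384  
West           925           713  

Highest: South / Tool Q = $1384

South / Tool Q = $1384


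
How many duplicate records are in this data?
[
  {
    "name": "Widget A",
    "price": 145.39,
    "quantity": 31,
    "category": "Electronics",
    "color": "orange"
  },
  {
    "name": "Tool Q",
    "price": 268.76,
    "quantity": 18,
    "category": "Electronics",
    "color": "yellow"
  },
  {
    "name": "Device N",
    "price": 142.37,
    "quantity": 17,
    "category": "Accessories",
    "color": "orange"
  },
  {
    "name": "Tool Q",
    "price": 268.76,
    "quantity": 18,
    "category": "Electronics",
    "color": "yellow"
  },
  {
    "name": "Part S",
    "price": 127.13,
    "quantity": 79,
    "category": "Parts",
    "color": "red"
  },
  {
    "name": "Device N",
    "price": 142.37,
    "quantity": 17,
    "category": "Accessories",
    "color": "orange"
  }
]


Checking 6 records for duplicates:

  Row 1: Widget A ($145.39, qty 31)
  Row 2: Tool Q ($268.76, qty 18)
  Row 3: Device N ($142.37, qty 17)
  Row 4: Tool Q ($268.76, qty 18) <-- DUPLICATE
  Row 5: Part S ($127.13, qty 79)
  Row 6: Device N ($142.37, qty 17) <-- DUPLICATE

Duplicates found: 2
Unique records: 4

2 duplicates, 4 unique


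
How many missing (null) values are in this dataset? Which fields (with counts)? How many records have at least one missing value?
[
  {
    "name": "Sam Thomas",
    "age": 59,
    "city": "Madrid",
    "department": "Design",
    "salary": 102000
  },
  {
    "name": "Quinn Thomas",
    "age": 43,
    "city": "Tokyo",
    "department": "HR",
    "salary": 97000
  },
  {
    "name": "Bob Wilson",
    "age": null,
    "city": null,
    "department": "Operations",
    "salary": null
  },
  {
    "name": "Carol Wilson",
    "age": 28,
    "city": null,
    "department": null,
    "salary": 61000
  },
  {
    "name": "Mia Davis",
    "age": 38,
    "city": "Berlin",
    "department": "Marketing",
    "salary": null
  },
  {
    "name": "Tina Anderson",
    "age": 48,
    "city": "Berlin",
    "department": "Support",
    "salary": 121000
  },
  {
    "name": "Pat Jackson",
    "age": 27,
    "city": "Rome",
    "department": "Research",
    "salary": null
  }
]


Checking for missing (null) values in 7 records:

  Sam Thomas: complete
  Quinn Thomas: complete
  Bob Wilson: age, city, salary
  Carol Wilson: city, department
  Mia Davis: salary
  Tina Anderson: complete
  Pat Jackson: salary

Per field:
  name: 0 missing
  age: 1 missing
  city: 2 missing
  department: 1 missing
  salary: 3 missing

Total missing values: 7
Records with any missing: 4

7 missing values (age: 1, city: 2, department: 1, salary: 3); 4 incomplete records


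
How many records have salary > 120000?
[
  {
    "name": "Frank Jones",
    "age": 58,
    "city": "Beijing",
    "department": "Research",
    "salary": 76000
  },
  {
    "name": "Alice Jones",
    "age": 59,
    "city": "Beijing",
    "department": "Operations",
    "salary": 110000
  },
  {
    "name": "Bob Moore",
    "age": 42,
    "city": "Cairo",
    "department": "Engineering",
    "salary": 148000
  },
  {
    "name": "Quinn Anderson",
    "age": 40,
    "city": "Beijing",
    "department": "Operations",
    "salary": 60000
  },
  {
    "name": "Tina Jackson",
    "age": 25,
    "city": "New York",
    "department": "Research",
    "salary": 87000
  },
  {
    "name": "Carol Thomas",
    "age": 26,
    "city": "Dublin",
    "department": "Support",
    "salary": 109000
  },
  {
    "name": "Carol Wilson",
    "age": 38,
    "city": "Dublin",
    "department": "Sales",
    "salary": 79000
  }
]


Data: 7 records
Condition: salary > 120000

Checking each record:
  Frank Jones: 76000
  Alice Jones: 110000
  Bob Moore: 148000 MATCH
  Quinn Anderson: 60000
  Tina Jackson: 87000
  Carol Thomas: 109000
  Carol Wilson: 79000

Count: 1

1


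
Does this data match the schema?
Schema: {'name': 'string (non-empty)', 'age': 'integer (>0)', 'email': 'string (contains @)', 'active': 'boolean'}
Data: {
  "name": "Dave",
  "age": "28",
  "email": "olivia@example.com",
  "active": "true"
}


Validating each field against schema:
  name: OK (non-empty string)
  age: FAIL ("28" is not an integer)
  email: OK (string with @)
  active: FAIL ("true" is not a boolean)

Result: INVALID (2 errors: age, active)

INVALID (2 errors: age, active)


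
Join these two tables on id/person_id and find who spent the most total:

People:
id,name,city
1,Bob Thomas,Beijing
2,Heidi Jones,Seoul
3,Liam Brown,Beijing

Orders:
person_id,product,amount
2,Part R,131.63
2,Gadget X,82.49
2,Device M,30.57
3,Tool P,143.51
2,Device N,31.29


Join on: people.id = orders.person_id

Joined rows:
  Heidi Jones (Seoul) bought Part R for $131.63
  Heidi Jones (Seoul) bought Gadget X for $82.49
  Heidi Jones (Seoul) bought Device M for $30.57
  Liam Brown (Beijing) bought Tool P for $143.51
  Heidi Jones (Seoul) bought Device N for $31.29

Total per person:
  Heidi Jones: $275.98
  Liam Brown: $143.51

Top spender: Heidi Jones ($275.98)

Heidi Jones ($275.98)


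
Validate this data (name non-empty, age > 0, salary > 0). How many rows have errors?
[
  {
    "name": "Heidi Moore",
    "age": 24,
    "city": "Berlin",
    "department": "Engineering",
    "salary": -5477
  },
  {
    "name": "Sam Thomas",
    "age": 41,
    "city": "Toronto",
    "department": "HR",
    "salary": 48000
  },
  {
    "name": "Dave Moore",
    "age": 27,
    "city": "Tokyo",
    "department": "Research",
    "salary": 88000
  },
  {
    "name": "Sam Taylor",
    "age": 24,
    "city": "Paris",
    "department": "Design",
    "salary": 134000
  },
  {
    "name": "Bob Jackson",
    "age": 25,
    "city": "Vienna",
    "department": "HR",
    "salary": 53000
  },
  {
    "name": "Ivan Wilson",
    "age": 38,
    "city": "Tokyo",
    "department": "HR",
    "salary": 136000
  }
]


Validating 6 records:
Rules: name non-empty, age > 0, salary > 0

  Row 1 (Heidi Moore): negative salary: -5477
  Row 2 (Sam Thomas): OK
  Row 3 (Dave Moore): OK
  Row 4 (Sam Taylor): OK
  Row 5 (Bob Jackson): OK
  Row 6 (Ivan Wilson): OK

Total errors: 1

1 errors


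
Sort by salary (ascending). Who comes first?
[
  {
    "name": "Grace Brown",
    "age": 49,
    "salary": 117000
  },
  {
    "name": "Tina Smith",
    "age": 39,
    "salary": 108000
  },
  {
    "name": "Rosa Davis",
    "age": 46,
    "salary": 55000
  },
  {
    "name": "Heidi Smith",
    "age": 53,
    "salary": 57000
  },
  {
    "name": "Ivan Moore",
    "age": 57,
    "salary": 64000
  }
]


Sort by: salary (ascending)

Sorted order:
  1. Rosa Davis (salary = 55000)
  2. Heidi Smith (salary = 57000)
  3. Ivan Moore (salary = 64000)
  4. Tina Smith (salary = 108000)
  5. Grace Brown (salary = 117000)

First: Rosa Davis

Rosa Davis


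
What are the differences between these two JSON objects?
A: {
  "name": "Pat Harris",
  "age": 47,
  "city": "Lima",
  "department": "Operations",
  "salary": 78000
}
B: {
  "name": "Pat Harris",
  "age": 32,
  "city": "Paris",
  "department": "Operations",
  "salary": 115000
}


Comparing each field (in key order):
  name: same
  age: DIFFERENT
  city: DIFFERENT
  department: same
  salary: DIFFERENT
Differences:
  age: 47 -> 32
  city: Lima -> Paris
  salary: 78000 -> 115000

3 field(s) changed

3 changes: age, city, salary


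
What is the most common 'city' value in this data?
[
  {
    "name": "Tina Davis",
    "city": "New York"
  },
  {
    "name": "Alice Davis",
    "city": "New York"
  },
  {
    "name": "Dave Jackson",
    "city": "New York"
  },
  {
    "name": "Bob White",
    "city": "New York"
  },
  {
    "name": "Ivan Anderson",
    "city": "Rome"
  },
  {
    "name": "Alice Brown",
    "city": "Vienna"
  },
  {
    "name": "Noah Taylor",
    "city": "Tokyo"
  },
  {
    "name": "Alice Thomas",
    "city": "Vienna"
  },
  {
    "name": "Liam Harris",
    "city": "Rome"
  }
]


Counting 'city' values across 9 records:

  New York: 4 ####
  Rome: 2 ##
  Vienna: 2 ##
  Tokyo: 1 #

Most common: New York (4 times)

New York (4 times)


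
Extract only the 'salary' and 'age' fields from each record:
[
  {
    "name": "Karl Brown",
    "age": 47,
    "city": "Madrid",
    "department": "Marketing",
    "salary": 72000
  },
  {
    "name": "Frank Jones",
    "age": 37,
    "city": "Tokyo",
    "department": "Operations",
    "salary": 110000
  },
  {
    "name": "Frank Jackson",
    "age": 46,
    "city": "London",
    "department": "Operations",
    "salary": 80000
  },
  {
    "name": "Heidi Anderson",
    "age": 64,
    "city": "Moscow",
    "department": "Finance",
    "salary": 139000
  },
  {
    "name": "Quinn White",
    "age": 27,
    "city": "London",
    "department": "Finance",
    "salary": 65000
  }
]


Original: 5 records with fields: name, age, city, department, salary
Keep: ['salary', 'age']
Drop: ['name', 'city', 'department']
Result: 5 records, 2 fields each

[
  {
    "salary": 72000,
    "age": 47
  },
  {
    "salary": 110000,
    "age": 37
  },
  {
    "salary": 80000,
    "age": 46
  },
  {
    "salary": 139000,
    "age": 64
  },
  {
    "salary": 65000,
    "age": 27
  }
]


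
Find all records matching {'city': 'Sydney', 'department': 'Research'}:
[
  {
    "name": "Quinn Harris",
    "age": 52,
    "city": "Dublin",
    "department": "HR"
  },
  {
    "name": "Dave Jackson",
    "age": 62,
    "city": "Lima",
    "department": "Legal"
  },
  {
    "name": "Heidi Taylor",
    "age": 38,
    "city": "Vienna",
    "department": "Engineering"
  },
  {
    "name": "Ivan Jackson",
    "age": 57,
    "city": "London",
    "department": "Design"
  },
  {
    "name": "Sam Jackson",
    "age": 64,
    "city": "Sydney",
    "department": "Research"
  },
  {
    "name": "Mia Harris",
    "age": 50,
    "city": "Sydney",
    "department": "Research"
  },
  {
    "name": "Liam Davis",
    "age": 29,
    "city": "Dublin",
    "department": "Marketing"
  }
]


Search criteria: {'city': 'Sydney', 'department': 'Research'}

Checking 7 records:
  Quinn Harris: {city: Dublin, department: HR}
  Dave Jackson: {city: Lima, department: Legal}
  Heidi Taylor: {city: Vienna, department: Engineering}
  Ivan Jackson: {city: London, department: Design}
  Sam Jackson: {city: Sydney, department: Research} <-- MATCH
  Mia Harris: {city: Sydney, department: Research} <-- MATCH
  Liam Davis: {city: Dublin, department: Marketing}

Matches: ["Sam Jackson", "Mia Harris"]

["Sam Jackson", "Mia Harris"]
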